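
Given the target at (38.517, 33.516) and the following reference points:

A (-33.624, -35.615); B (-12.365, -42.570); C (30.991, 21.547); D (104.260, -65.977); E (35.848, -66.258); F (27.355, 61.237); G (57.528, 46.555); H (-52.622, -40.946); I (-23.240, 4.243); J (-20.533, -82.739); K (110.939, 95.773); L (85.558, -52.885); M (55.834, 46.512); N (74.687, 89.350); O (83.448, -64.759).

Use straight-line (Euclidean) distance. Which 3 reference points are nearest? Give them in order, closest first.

Distances from (38.517, 33.516):
A: 99.917
B: 91.532
C: 14.139
D: 119.252
E: 99.810
F: 29.884
G: 23.053
H: 117.690
I: 68.344
J: 130.392
K: 95.503
L: 98.377
M: 21.651
N: 66.526
O: 108.059
Sorted: C (14.139) < M (21.651) < G (23.053) < F (29.884) < N (66.526) < …

C, M, G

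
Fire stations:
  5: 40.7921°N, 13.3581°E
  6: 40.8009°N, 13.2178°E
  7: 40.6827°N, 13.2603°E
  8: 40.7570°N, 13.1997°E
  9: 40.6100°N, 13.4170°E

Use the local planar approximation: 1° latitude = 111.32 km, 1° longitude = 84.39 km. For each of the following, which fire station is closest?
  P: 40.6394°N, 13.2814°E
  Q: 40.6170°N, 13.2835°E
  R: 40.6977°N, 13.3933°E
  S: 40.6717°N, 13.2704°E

P→7; Q→7; R→9; S→7

P at 40.6394°N, 13.2814°E:
  5: √((0.1527·111.32)² + (0.0767·84.39)²) = √(288.951178 + 41.896014) = 18.1892 km
  6: √((0.1615·111.32)² + (-0.0636·84.39)²) = √(323.214956 + 28.806879) = 18.7622 km
  7: √((0.0433·111.32)² + (-0.0211·84.39)²) = √(23.233904 + 3.170640) = 5.1385 km
  8: √((0.1176·111.32)² + (-0.0817·84.39)²) = √(171.380355 + 47.536378) = 14.7958 km
  9: √((-0.0294·111.32)² + (0.1356·84.39)²) = √(10.711272 + 130.948749) = 11.9021 km
  → nearest: 7 (5.1385 km)
Q at 40.6170°N, 13.2835°E:
  5: √((0.1751·111.32)² + (0.0746·84.39)²) = √(379.943210 + 39.633245) = 20.4836 km
  6: √((0.1839·111.32)² + (-0.0657·84.39)²) = √(419.092466 + 30.740626) = 21.2093 km
  7: √((0.0657·111.32)² + (-0.0232·84.39)²) = √(53.490559 + 3.833169) = 7.5712 km
  8: √((0.1400·111.32)² + (-0.0838·84.39)²) = √(242.885991 + 50.011515) = 17.1142 km
  9: √((-0.0070·111.32)² + (0.1335·84.39)²) = √(0.607215 + 126.924221) = 11.2930 km
  → nearest: 7 (7.5712 km)
R at 40.6977°N, 13.3933°E:
  5: √((0.0944·111.32)² + (-0.0352·84.39)²) = √(110.430842 + 8.824037) = 10.9204 km
  6: √((0.1032·111.32)² + (-0.1755·84.39)²) = √(131.979291 + 219.349281) = 18.7438 km
  7: √((-0.0150·111.32)² + (-0.1330·84.39)²) = √(2.788232 + 125.975258) = 11.3474 km
  8: √((0.0593·111.32)² + (-0.1936·84.39)²) = √(43.576845 + 266.927107) = 17.6211 km
  9: √((-0.0877·111.32)² + (0.0237·84.39)²) = √(95.311561 + 4.000172) = 9.9655 km
  → nearest: 9 (9.9655 km)
S at 40.6717°N, 13.2704°E:
  5: √((0.1204·111.32)² + (0.0877·84.39)²) = √(179.638479 + 54.774845) = 15.3106 km
  6: √((0.1292·111.32)² + (-0.0526·84.39)²) = √(206.857572 + 19.703957) = 15.0520 km
  7: √((0.0110·111.32)² + (-0.0101·84.39)²) = √(1.499449 + 0.726482) = 1.4920 km
  8: √((0.0853·111.32)² + (-0.0707·84.39)²) = √(90.166343 + 35.597607) = 11.2145 km
  9: √((-0.0617·111.32)² + (0.1466·84.39)²) = √(47.175523 + 153.055843) = 14.1503 km
  → nearest: 7 (1.4920 km)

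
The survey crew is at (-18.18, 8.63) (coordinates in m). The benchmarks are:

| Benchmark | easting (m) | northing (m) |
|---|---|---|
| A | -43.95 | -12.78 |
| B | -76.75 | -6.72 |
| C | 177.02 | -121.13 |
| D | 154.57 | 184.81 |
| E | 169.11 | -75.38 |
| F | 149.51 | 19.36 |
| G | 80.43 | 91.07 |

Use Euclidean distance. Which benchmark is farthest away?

Distances from (-18.18, 8.63):
A: 33.50 m
B: 60.55 m
C: 234.39 m
D: 246.74 m
E: 205.27 m
F: 168.03 m
G: 128.53 m
Maximum: D at 246.74 m.

D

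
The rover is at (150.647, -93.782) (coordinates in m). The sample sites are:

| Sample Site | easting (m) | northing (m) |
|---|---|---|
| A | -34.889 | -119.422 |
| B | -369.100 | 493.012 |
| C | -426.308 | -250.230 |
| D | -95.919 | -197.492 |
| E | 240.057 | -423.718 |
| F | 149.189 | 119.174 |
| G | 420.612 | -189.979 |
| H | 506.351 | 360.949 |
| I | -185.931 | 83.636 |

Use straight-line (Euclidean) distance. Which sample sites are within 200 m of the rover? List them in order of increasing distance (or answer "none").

A

Distances from (150.647, -93.782):
A: √((-185.536)² + (-25.640)²) = √(34423.60730 + 657.40960) = 187.299 m
B: √((-519.747)² + (586.794)²) = √(270136.94401 + 344327.19844) = 783.878 m
C: √((-576.955)² + (-156.448)²) = √(332877.07202 + 24475.97670) = 597.790 m
D: √((-246.566)² + (-103.710)²) = √(60794.79236 + 10755.76410) = 267.489 m
E: √((89.410)² + (-329.936)²) = √(7994.14810 + 108857.76410) = 341.836 m
F: √((-1.458)² + (212.956)²) = √(2.12576 + 45350.25794) = 212.961 m
G: √((269.965)² + (-96.197)²) = √(72881.10123 + 9253.86281) = 286.592 m
H: √((355.704)² + (454.731)²) = √(126525.33562 + 206780.28236) = 577.326 m
I: √((-336.578)² + (177.418)²) = √(113284.75008 + 31477.14672) = 380.476 m
Threshold 200 m: A (187.299 m) is within range.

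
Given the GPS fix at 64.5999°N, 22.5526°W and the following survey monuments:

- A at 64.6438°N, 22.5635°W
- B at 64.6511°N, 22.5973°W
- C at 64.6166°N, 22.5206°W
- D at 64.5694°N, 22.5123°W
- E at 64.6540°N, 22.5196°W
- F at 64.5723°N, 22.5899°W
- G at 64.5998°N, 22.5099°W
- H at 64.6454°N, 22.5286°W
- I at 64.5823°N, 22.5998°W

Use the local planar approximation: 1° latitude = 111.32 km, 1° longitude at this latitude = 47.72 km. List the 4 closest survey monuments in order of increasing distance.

G, C, I, F

Distances from 64.5999°N, 22.5526°W:
A: √((0.0439·111.32)² + (-0.0109·47.72)²) = √(23.882261 + 0.270554) = 4.9146 km
B: √((0.0512·111.32)² + (-0.0447·47.72)²) = √(32.485258 + 4.550047) = 6.0857 km
C: √((0.0167·111.32)² + (0.0320·47.72)²) = √(3.456045 + 2.331851) = 2.4058 km
D: √((-0.0305·111.32)² + (0.0403·47.72)²) = √(11.527790 + 3.698375) = 3.9021 km
E: √((0.0541·111.32)² + (0.0330·47.72)²) = √(36.269446 + 2.479869) = 6.2249 km
F: √((-0.0276·111.32)² + (-0.0373·47.72)²) = √(9.439838 + 3.168243) = 3.5508 km
G: √((-0.0001·111.32)² + (0.0427·47.72)²) = √(0.000124 + 4.151993) = 2.0377 km
H: √((0.0455·111.32)² + (0.0240·47.72)²) = √(25.654833 + 1.311666) = 5.1929 km
I: √((-0.0176·111.32)² + (-0.0472·47.72)²) = √(3.838590 + 5.073234) = 2.9853 km
Sorted: G (2.0377 km) < C (2.4058 km) < I (2.9853 km) < F (3.5508 km) < D (3.9021 km) < A (4.9146 km) < …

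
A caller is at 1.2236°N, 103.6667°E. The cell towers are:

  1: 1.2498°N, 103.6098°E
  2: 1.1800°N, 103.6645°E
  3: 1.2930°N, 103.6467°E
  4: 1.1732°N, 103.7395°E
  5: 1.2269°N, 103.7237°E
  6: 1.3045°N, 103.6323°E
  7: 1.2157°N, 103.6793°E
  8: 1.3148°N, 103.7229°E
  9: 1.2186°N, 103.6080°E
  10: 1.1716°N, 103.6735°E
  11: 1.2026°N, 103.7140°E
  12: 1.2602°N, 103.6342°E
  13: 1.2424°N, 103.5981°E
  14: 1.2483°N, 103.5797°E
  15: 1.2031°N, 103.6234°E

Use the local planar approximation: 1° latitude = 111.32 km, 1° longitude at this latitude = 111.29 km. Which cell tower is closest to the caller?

Distances from 1.2236°N, 103.6667°E:
1: √((0.0262·111.32)² + (-0.0569·111.29)²) = √(8.506462 + 40.099302) = 6.9718 km
2: √((-0.0436·111.32)² + (-0.0022·111.29)²) = √(23.556967 + 0.059946) = 4.8597 km
3: √((0.0694·111.32)² + (-0.0200·111.29)²) = √(59.685019 + 4.954186) = 8.0399 km
4: √((-0.0504·111.32)² + (0.0728·111.29)²) = √(31.478024 + 65.640978) = 9.8549 km
5: √((0.0033·111.32)² + (0.0570·111.29)²) = √(0.134950 + 40.240373) = 6.3542 km
6: √((0.0809·111.32)² + (-0.0344·111.29)²) = √(81.104218 + 14.656463) = 9.7857 km
7: √((-0.0079·111.32)² + (0.0126·111.29)²) = √(0.773394 + 1.966316) = 1.6552 km
8: √((0.0912·111.32)² + (0.0562·111.29)²) = √(103.070901 + 39.118745) = 11.9243 km
9: √((-0.0050·111.32)² + (-0.0587·111.29)²) = √(0.309804 + 42.676470) = 6.5564 km
10: √((-0.0520·111.32)² + (0.0068·111.29)²) = √(33.508353 + 0.572704) = 5.8379 km
11: √((-0.0210·111.32)² + (0.0473·111.29)²) = √(5.464935 + 27.709875) = 5.7598 km
12: √((0.0366·111.32)² + (-0.0325·111.29)²) = √(16.600018 + 13.082146) = 5.4481 km
13: √((0.0188·111.32)² + (-0.0686·111.29)²) = √(4.379879 + 58.285499) = 7.9161 km
14: √((0.0247·111.32)² + (-0.0870·111.29)²) = √(7.560322 + 93.745578) = 10.0651 km
15: √((-0.0205·111.32)² + (-0.0433·111.29)²) = √(5.207798 + 23.221383) = 5.3319 km
Minimum: 7 at 1.6552 km.

7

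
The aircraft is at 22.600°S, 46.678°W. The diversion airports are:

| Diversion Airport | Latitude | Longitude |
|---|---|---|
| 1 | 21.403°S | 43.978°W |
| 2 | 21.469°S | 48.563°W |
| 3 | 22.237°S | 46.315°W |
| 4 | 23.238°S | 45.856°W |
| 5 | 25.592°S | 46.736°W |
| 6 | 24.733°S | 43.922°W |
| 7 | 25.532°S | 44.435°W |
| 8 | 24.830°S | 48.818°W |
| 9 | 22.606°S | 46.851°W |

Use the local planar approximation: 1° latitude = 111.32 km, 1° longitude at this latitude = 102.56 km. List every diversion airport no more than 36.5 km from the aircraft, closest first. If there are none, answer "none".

Distances from 22.600°S, 46.678°W:
1: 307.304 km
2: 230.708 km
3: 54.945 km
4: 110.233 km
5: 333.123 km
6: 369.154 km
7: 399.312 km
8: 331.354 km
9: 17.755 km
Threshold 36.5 km: 9 (17.755 km) is within range.

9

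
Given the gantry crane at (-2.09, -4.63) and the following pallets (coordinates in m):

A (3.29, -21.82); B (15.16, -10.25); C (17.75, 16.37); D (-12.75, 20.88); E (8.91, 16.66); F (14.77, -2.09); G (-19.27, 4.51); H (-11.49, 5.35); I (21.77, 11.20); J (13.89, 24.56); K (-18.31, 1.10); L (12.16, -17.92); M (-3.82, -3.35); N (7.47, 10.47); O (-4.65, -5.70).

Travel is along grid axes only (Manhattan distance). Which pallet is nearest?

Distances from (-2.09, -4.63):
A: |5.38| + |-17.19| = 5.38 + 17.19 = 22.57 m
B: |17.25| + |-5.62| = 17.25 + 5.62 = 22.87 m
C: |19.84| + |21.00| = 19.84 + 21.00 = 40.84 m
D: |-10.66| + |25.51| = 10.66 + 25.51 = 36.17 m
E: |11.00| + |21.29| = 11.00 + 21.29 = 32.29 m
F: |16.86| + |2.54| = 16.86 + 2.54 = 19.40 m
G: |-17.18| + |9.14| = 17.18 + 9.14 = 26.32 m
H: |-9.40| + |9.98| = 9.40 + 9.98 = 19.38 m
I: |23.86| + |15.83| = 23.86 + 15.83 = 39.69 m
J: |15.98| + |29.19| = 15.98 + 29.19 = 45.17 m
K: |-16.22| + |5.73| = 16.22 + 5.73 = 21.95 m
L: |14.25| + |-13.29| = 14.25 + 13.29 = 27.54 m
M: |-1.73| + |1.28| = 1.73 + 1.28 = 3.01 m
N: |9.56| + |15.10| = 9.56 + 15.10 = 24.66 m
O: |-2.56| + |-1.07| = 2.56 + 1.07 = 3.63 m
Minimum: M at 3.01 m.

M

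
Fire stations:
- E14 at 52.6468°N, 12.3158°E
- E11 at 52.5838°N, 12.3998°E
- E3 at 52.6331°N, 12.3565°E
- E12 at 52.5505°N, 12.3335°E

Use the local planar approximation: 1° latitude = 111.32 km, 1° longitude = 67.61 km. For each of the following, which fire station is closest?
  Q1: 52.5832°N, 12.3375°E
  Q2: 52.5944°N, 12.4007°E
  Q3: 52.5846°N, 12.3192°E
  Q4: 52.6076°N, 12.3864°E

Q1 at 52.5832°N, 12.3375°E:
  E14: 7.2304 km
  E11: 4.2126 km
  E3: 5.7015 km
  E12: 3.6502 km
  → nearest: E12 (3.6502 km)
Q2 at 52.5944°N, 12.4007°E:
  E14: 8.1838 km
  E11: 1.1816 km
  E3: 5.2431 km
  E12: 6.6727 km
  → nearest: E11 (1.1816 km)
Q3 at 52.5846°N, 12.3192°E:
  E14: 6.9279 km
  E11: 5.4501 km
  E3: 5.9590 km
  E12: 3.9172 km
  → nearest: E12 (3.9172 km)
Q4 at 52.6076°N, 12.3864°E:
  E14: 6.4673 km
  E11: 2.8000 km
  E3: 3.4849 km
  E12: 7.2935 km
  → nearest: E11 (2.8000 km)

Q1→E12; Q2→E11; Q3→E12; Q4→E11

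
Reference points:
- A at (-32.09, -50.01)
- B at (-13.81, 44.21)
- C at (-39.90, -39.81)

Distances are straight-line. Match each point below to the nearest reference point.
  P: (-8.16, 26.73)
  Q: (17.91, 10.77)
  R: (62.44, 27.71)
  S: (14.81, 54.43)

P→B; Q→B; R→B; S→B

P at (-8.16, 26.73):
  A: 80.38
  B: 18.37
  C: 73.72
  → nearest: B (18.37)
Q at (17.91, 10.77):
  A: 78.70
  B: 46.09
  C: 76.81
  → nearest: B (46.09)
R at (62.44, 27.71):
  A: 122.38
  B: 78.01
  C: 122.61
  → nearest: B (78.01)
S at (14.81, 54.43):
  A: 114.49
  B: 30.39
  C: 108.97
  → nearest: B (30.39)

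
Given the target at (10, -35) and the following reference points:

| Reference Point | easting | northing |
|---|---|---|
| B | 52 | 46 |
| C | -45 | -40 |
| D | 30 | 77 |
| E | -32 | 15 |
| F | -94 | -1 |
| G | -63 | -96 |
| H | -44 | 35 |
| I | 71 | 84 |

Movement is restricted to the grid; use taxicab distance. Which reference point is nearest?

Distances from (10, -35):
B: 123
C: 60
D: 132
E: 92
F: 138
G: 134
H: 124
I: 180
Minimum: C at 60.

C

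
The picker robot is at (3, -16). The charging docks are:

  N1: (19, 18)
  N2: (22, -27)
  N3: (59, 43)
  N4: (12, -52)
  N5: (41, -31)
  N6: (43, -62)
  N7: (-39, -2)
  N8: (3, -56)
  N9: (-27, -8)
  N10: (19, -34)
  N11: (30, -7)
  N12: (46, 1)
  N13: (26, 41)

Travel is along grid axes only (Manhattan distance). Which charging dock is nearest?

N2

Distances from (3, -16):
N1: 50
N2: 30
N3: 115
N4: 45
N5: 53
N6: 86
N7: 56
N8: 40
N9: 38
N10: 34
N11: 36
N12: 60
N13: 80
Minimum: N2 at 30.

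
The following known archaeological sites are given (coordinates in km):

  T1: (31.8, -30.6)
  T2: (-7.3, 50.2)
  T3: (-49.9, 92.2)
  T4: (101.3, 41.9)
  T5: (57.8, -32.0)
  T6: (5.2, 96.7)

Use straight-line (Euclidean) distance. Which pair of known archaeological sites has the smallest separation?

T1 and T5

Pairwise distances:
T1–T5: 26.0 km
T2–T6: 48.2 km
T3–T6: 55.3 km
T2–T3: 59.8 km
T4–T5: 85.8 km
T1–T2: 89.8 km
T1–T4: 100.4 km
T2–T5: 104.9 km
T2–T4: 108.9 km
T4–T6: 110.6 km
T1–T6: 130.0 km
T5–T6: 139.0 km
T1–T3: 147.5 km
T3–T4: 159.3 km
T3–T5: 164.4 km
Closest pair: T1–T5 at 26.0 km.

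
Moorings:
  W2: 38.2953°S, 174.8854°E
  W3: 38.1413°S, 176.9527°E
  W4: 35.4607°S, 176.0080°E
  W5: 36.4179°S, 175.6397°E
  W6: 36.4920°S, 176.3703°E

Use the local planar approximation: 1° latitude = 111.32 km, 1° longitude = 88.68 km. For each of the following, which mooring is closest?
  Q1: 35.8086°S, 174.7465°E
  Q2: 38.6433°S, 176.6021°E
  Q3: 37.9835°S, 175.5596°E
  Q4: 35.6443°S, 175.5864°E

Q1→W5; Q2→W3; Q3→W2; Q4→W4

Q1 at 35.8086°S, 174.7465°E:
  W2: √((-2.4867·111.32)² + (0.1389·88.68)²) = √(76629.004576 + 151.724551) = 277.0934 km
  W3: √((-2.3327·111.32)² + (2.2062·88.68)²) = √(67431.710150 + 38277.285318) = 325.1292 km
  W4: √((0.3479·111.32)² + (1.2615·88.68)²) = √(1499.875644 + 12514.856627) = 118.3838 km
  W5: √((-0.6093·111.32)² + (0.8932·88.68)²) = √(4600.539370 + 6274.061879) = 104.2814 km
  W6: √((-0.6834·111.32)² + (1.6238·88.68)²) = √(5787.571165 + 20735.592194) = 162.8593 km
  → nearest: W5 (104.2814 km)
Q2 at 38.6433°S, 176.6021°E:
  W2: √((0.3480·111.32)² + (-1.7167·88.68)²) = √(1500.738013 + 23176.090772) = 157.0886 km
  W3: √((0.5020·111.32)² + (0.3506·88.68)²) = √(3122.869453 + 966.663215) = 63.9495 km
  W4: √((3.1826·111.32)² + (-0.5941·88.68)²) = √(125519.301043 + 2775.686887) = 358.1829 km
  W5: √((2.2254·111.32)² + (-0.9624·88.68)²) = √(61370.909965 + 7283.876901) = 262.0206 km
  W6: √((2.1513·111.32)² + (-0.2318·88.68)²) = √(57351.971263 + 422.550123) = 240.3633 km
  → nearest: W3 (63.9495 km)
Q3 at 37.9835°S, 175.5596°E:
  W2: √((-0.3118·111.32)² + (-0.6742·88.68)²) = √(1204.754666 + 3574.611640) = 69.1330 km
  W3: √((-0.1578·111.32)² + (1.3931·88.68)²) = √(308.574755 + 15262.158285) = 124.7827 km
  W4: √((2.5228·111.32)² + (0.4484·88.68)²) = √(78870.036165 + 1581.184603) = 283.6392 km
  W5: √((1.5656·111.32)² + (0.0801·88.68)²) = √(30374.421874 + 50.456416) = 174.4273 km
  W6: √((1.4915·111.32)² + (0.8107·88.68)²) = √(27567.216101 + 5168.585620) = 180.9304 km
  → nearest: W2 (69.1330 km)
Q4 at 35.6443°S, 175.5864°E:
  W2: √((-2.6510·111.32)² + (-0.7010·88.68)²) = √(87089.510751 + 3864.447440) = 301.5857 km
  W3: √((-2.4970·111.32)² + (1.3663·88.68)²) = √(77265.119393 + 14680.589855) = 303.2255 km
  W4: √((0.1836·111.32)² + (0.4216·88.68)²) = √(417.726232 + 1397.824259) = 42.6093 km
  W5: √((-0.7736·111.32)² + (0.0533·88.68)²) = √(7416.163869 + 22.341164) = 86.2468 km
  W6: √((-0.8477·111.32)² + (0.7839·88.68)²) = √(8904.935162 + 4832.509292) = 117.2068 km
  → nearest: W4 (42.6093 km)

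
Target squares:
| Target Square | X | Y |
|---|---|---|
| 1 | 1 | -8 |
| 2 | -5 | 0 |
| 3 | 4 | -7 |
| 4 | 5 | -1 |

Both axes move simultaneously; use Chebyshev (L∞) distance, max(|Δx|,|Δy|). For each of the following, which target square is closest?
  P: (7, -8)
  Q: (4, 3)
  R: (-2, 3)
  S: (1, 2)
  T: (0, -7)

P→3; Q→4; R→2; S→4; T→1

P at (7, -8):
  1: max(|-6|, |0|) = 6
  2: max(|-12|, |8|) = 12
  3: max(|-3|, |1|) = 3
  4: max(|-2|, |7|) = 7
  → nearest: 3 (3)
Q at (4, 3):
  1: max(|-3|, |-11|) = 11
  2: max(|-9|, |-3|) = 9
  3: max(|0|, |-10|) = 10
  4: max(|1|, |-4|) = 4
  → nearest: 4 (4)
R at (-2, 3):
  1: max(|3|, |-11|) = 11
  2: max(|-3|, |-3|) = 3
  3: max(|6|, |-10|) = 10
  4: max(|7|, |-4|) = 7
  → nearest: 2 (3)
S at (1, 2):
  1: max(|0|, |-10|) = 10
  2: max(|-6|, |-2|) = 6
  3: max(|3|, |-9|) = 9
  4: max(|4|, |-3|) = 4
  → nearest: 4 (4)
T at (0, -7):
  1: max(|1|, |-1|) = 1
  2: max(|-5|, |7|) = 7
  3: max(|4|, |0|) = 4
  4: max(|5|, |6|) = 6
  → nearest: 1 (1)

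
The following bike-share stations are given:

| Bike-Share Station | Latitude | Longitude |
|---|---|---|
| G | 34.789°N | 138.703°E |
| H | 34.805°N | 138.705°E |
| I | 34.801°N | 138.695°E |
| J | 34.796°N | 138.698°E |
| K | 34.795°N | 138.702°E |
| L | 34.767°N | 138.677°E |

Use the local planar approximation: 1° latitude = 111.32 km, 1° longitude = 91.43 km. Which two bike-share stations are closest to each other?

J and K

Pairwise distances:
J–K: 0.382 km
I–J: 0.621 km
G–K: 0.674 km
G–J: 0.903 km
I–K: 0.925 km
H–I: 1.017 km
H–K: 1.146 km
H–J: 1.189 km
G–I: 1.523 km
G–H: 1.790 km
G–L: 3.413 km
J–L: 3.756 km
K–L: 3.865 km
I–L: 4.127 km
H–L: 4.944 km
Closest pair: J–K at 0.382 km.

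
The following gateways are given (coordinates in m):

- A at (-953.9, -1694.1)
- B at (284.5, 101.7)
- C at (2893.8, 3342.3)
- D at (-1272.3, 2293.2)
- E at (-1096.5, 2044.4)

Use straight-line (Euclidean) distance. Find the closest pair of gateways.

Pairwise distances:
A–B: 2181.4 m
A–C: 6338.0 m
A–D: 4000.0 m
A–E: 3741.2 m
B–C: 4160.5 m
B–D: 2688.2 m
B–E: 2383.5 m
C–D: 4296.2 m
C–E: 4196.1 m
D–E: 304.6 m
Closest pair: D–E at 304.6 m.

D and E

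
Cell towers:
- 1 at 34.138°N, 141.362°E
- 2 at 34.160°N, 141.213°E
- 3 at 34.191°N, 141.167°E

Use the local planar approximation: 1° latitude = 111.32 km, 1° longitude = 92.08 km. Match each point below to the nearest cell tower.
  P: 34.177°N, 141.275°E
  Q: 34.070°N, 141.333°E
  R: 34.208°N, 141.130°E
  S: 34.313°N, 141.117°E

P→2; Q→1; R→3; S→3

P at 34.177°N, 141.275°E:
  1: √((-0.039·111.32)² + (0.087·92.08)²) = √(18.84845 + 64.17548) = 9.112 km
  2: √((-0.017·111.32)² + (-0.062·92.08)²) = √(3.58133 + 32.59222) = 6.014 km
  3: √((0.014·111.32)² + (-0.108·92.08)²) = √(2.42886 + 98.89586) = 10.066 km
  → nearest: 2 (6.014 km)
Q at 34.070°N, 141.333°E:
  1: √((0.068·111.32)² + (0.029·92.08)²) = √(57.30127 + 7.13061) = 8.027 km
  2: √((0.090·111.32)² + (-0.120·92.08)²) = √(100.37635 + 122.09366) = 14.915 km
  3: √((0.121·111.32)² + (-0.166·92.08)²) = √(181.43336 + 233.63978) = 20.373 km
  → nearest: 1 (8.027 km)
R at 34.208°N, 141.130°E:
  1: √((-0.070·111.32)² + (0.232·92.08)²) = √(60.72150 + 456.35897) = 22.739 km
  2: √((-0.048·111.32)² + (0.083·92.08)²) = √(28.55150 + 58.40995) = 9.325 km
  3: √((-0.017·111.32)² + (0.037·92.08)²) = √(3.58133 + 11.60738) = 3.897 km
  → nearest: 3 (3.897 km)
S at 34.313°N, 141.117°E:
  1: √((-0.175·111.32)² + (0.245·92.08)²) = √(379.50936 + 508.93555) = 29.807 km
  2: √((-0.153·111.32)² + (0.096·92.08)²) = √(290.08766 + 78.13994) = 19.189 km
  3: √((-0.122·111.32)² + (0.050·92.08)²) = √(184.44465 + 21.19682) = 14.340 km
  → nearest: 3 (14.340 km)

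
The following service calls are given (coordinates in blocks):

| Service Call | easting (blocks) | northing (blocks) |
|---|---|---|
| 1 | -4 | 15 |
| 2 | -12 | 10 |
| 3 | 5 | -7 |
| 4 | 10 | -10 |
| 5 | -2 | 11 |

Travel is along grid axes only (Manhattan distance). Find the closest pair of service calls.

1 and 5

Pairwise distances:
1–2: 13 blocks
1–3: 31 blocks
1–4: 39 blocks
1–5: 6 blocks
2–3: 34 blocks
2–4: 42 blocks
2–5: 11 blocks
3–4: 8 blocks
3–5: 25 blocks
4–5: 33 blocks
Closest pair: 1–5 at 6 blocks.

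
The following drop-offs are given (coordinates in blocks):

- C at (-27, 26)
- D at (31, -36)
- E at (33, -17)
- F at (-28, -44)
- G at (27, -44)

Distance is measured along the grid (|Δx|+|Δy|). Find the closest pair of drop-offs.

D and G

Pairwise distances:
C–D: |58| + |-62| = 58 + 62 = 120 blocks
C–E: |60| + |-43| = 60 + 43 = 103 blocks
C–F: |-1| + |-70| = 1 + 70 = 71 blocks
C–G: |54| + |-70| = 54 + 70 = 124 blocks
D–E: |2| + |19| = 2 + 19 = 21 blocks
D–F: |-59| + |-8| = 59 + 8 = 67 blocks
D–G: |-4| + |-8| = 4 + 8 = 12 blocks
E–F: |-61| + |-27| = 61 + 27 = 88 blocks
E–G: |-6| + |-27| = 6 + 27 = 33 blocks
F–G: |55| + |0| = 55 + 0 = 55 blocks
Closest pair: D–G at 12 blocks.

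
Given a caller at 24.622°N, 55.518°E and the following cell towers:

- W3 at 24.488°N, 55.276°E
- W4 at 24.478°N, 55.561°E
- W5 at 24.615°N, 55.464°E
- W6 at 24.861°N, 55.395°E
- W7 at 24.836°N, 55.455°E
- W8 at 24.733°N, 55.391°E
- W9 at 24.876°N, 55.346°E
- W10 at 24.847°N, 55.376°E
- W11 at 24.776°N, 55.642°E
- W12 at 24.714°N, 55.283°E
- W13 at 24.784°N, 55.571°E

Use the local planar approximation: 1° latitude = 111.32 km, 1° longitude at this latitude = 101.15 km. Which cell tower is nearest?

Distances from 24.622°N, 55.518°E:
W3: √((-0.134·111.32)² + (-0.242·101.15)²) = √(222.51331 + 599.18717) = 28.665 km
W4: √((-0.144·111.32)² + (0.043·101.15)²) = √(256.96346 + 18.91772) = 16.610 km
W5: √((-0.007·111.32)² + (-0.054·101.15)²) = √(0.60721 + 29.83454) = 5.517 km
W6: √((0.239·111.32)² + (-0.123·101.15)²) = √(707.85157 + 154.78968) = 29.371 km
W7: √((0.214·111.32)² + (-0.063·101.15)²) = √(567.51055 + 40.60812) = 24.660 km
W8: √((0.111·111.32)² + (-0.127·101.15)²) = √(152.68359 + 165.02100) = 17.824 km
W9: √((0.254·111.32)² + (-0.172·101.15)²) = √(799.49146 + 302.68344) = 33.199 km
W10: √((0.225·111.32)² + (-0.142·101.15)²) = √(627.35221 + 206.30439) = 28.873 km
W11: √((0.154·111.32)² + (0.124·101.15)²) = √(293.89205 + 157.31681) = 21.242 km
W12: √((0.092·111.32)² + (-0.235·101.15)²) = √(104.88709 + 565.02479) = 25.883 km
W13: √((0.162·111.32)² + (0.053·101.15)²) = √(325.21939 + 28.73978) = 18.814 km
Minimum: W5 at 5.517 km.

W5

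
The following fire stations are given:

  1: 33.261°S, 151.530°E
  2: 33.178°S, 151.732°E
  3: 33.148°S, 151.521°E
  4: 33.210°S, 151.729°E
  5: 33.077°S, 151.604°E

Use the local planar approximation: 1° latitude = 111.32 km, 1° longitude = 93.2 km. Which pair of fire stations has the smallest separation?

Pairwise distances:
1–2: √((0.083·111.32)² + (0.202·93.2)²) = √(85.36947 + 354.43334) = 20.971 km
1–3: √((0.113·111.32)² + (-0.009·93.2)²) = √(158.23527 + 0.70359) = 12.607 km
1–4: √((0.051·111.32)² + (0.199·93.2)²) = √(32.23196 + 343.98379) = 19.396 km
1–5: √((0.184·111.32)² + (0.074·93.2)²) = √(419.54837 + 47.56585) = 21.613 km
2–3: √((0.030·111.32)² + (-0.211·93.2)²) = √(11.15293 + 386.72009) = 19.947 km
2–4: √((-0.032·111.32)² + (-0.003·93.2)²) = √(12.68955 + 0.07818) = 3.573 km
2–5: √((0.101·111.32)² + (-0.128·93.2)²) = √(126.41224 + 142.31536) = 16.393 km
3–4: √((-0.062·111.32)² + (0.208·93.2)²) = √(47.63540 + 375.80149) = 20.578 km
3–5: √((0.071·111.32)² + (0.083·93.2)²) = √(62.46879 + 59.83951) = 11.059 km
4–5: √((0.133·111.32)² + (-0.125·93.2)²) = √(219.20461 + 135.72250) = 18.840 km
Closest pair: 2–4 at 3.573 km.

2 and 4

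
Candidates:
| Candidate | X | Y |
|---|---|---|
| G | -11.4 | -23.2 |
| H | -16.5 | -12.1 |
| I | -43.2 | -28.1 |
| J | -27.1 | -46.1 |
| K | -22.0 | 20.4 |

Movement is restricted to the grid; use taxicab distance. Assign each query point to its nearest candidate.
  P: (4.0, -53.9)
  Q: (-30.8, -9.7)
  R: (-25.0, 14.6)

P at (4.0, -53.9):
  G: 46.1000
  H: 62.3000
  I: 73.0000
  J: 38.9000
  K: 100.3000
  → nearest: J (38.9000)
Q at (-30.8, -9.7):
  G: 32.9000
  H: 16.7000
  I: 30.8000
  J: 40.1000
  K: 38.9000
  → nearest: H (16.7000)
R at (-25.0, 14.6):
  G: 51.4000
  H: 35.2000
  I: 60.9000
  J: 62.8000
  K: 8.8000
  → nearest: K (8.8000)

P→J; Q→H; R→K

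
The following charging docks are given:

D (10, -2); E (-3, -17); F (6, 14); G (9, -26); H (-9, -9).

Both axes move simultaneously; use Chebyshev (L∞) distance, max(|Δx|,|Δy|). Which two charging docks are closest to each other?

E and H

Pairwise distances:
D–E: 15
D–F: 16
D–G: 24
D–H: 19
E–F: 31
E–G: 12
E–H: 8
F–G: 40
F–H: 23
G–H: 18
Closest pair: E–H at 8.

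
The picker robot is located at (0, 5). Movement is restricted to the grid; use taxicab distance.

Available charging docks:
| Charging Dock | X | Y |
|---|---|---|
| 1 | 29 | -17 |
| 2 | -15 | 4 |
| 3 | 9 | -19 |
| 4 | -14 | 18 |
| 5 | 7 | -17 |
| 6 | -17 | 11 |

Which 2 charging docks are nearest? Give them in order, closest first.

2, 6

Distances from (0, 5):
1: |29| + |-22| = 29 + 22 = 51
2: |-15| + |-1| = 15 + 1 = 16
3: |9| + |-24| = 9 + 24 = 33
4: |-14| + |13| = 14 + 13 = 27
5: |7| + |-22| = 7 + 22 = 29
6: |-17| + |6| = 17 + 6 = 23
Sorted: 2 (16) < 6 (23) < 4 (27) < 5 (29) < …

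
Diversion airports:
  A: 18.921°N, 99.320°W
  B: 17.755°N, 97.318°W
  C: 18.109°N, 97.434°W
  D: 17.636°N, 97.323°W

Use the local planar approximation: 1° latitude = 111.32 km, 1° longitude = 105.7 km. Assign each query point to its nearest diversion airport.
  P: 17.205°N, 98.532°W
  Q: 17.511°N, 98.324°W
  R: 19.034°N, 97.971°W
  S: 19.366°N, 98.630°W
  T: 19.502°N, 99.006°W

P→D; Q→D; R→C; S→A; T→A

P at 17.205°N, 98.532°W:
  A: 208.394 km
  B: 142.178 km
  C: 153.612 km
  D: 136.501 km
  → nearest: D (136.501 km)
Q at 17.511°N, 98.324°W:
  A: 188.998 km
  B: 109.749 km
  C: 115.244 km
  D: 106.717 km
  → nearest: D (106.717 km)
R at 19.034°N, 97.971°W:
  A: 143.143 km
  B: 158.226 km
  C: 117.579 km
  D: 170.031 km
  → nearest: C (117.579 km)
S at 19.366°N, 98.630°W:
  A: 88.166 km
  B: 226.701 km
  C: 188.578 km
  D: 237.010 km
  → nearest: A (88.166 km)
T at 19.502°N, 99.006°W:
  A: 72.696 km
  B: 263.923 km
  C: 227.279 km
  D: 273.486 km
  → nearest: A (72.696 km)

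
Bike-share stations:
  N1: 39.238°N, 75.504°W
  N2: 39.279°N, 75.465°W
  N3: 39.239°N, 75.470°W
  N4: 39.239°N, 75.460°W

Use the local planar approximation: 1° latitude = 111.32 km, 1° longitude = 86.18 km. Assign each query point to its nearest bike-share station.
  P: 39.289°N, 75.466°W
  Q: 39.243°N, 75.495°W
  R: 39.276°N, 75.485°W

P at 39.289°N, 75.466°W:
  N1: √((-0.051·111.32)² + (-0.038·86.18)²) = √(32.23196 + 10.72458) = 6.554 km
  N2: √((-0.010·111.32)² + (0.001·86.18)²) = √(1.23921 + 0.00743) = 1.117 km
  N3: √((-0.050·111.32)² + (-0.004·86.18)²) = √(30.98036 + 0.11883) = 5.577 km
  N4: √((-0.050·111.32)² + (0.006·86.18)²) = √(30.98036 + 0.26737) = 5.590 km
  → nearest: N2 (1.117 km)
Q at 39.243°N, 75.495°W:
  N1: √((-0.005·111.32)² + (-0.009·86.18)²) = √(0.30980 + 0.60159) = 0.955 km
  N2: √((0.036·111.32)² + (0.030·86.18)²) = √(16.06022 + 6.68429) = 4.769 km
  N3: √((-0.004·111.32)² + (0.025·86.18)²) = √(0.19827 + 4.64187) = 2.200 km
  N4: √((-0.004·111.32)² + (0.035·86.18)²) = √(0.19827 + 9.09807) = 3.049 km
  → nearest: N1 (0.955 km)
R at 39.276°N, 75.485°W:
  N1: √((-0.038·111.32)² + (-0.019·86.18)²) = √(17.89425 + 2.68114) = 4.536 km
  N2: √((0.003·111.32)² + (0.020·86.18)²) = √(0.11153 + 2.97080) = 1.756 km
  N3: √((-0.037·111.32)² + (0.015·86.18)²) = √(16.96484 + 1.67107) = 4.317 km
  N4: √((-0.037·111.32)² + (0.025·86.18)²) = √(16.96484 + 4.64187) = 4.648 km
  → nearest: N2 (1.756 km)

P→N2; Q→N1; R→N2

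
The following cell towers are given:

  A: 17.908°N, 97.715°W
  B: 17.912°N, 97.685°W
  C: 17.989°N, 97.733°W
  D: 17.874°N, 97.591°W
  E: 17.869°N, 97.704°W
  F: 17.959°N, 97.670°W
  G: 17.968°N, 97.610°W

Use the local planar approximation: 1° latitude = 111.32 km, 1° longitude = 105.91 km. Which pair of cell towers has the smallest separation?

Pairwise distances:
A–B: 3.208 km
A–C: 9.216 km
A–D: 13.667 km
A–E: 4.495 km
A–F: 7.413 km
A–G: 12.972 km
B–C: 9.966 km
B–D: 10.817 km
B–E: 5.193 km
B–F: 5.468 km
B–G: 10.097 km
C–D: 19.750 km
C–E: 13.707 km
C–F: 7.461 km
C–G: 13.235 km
D–E: 11.981 km
D–F: 12.631 km
D–G: 10.656 km
E–F: 10.646 km
E–G: 14.852 km
F–G: 6.433 km
Closest pair: A–B at 3.208 km.

A and B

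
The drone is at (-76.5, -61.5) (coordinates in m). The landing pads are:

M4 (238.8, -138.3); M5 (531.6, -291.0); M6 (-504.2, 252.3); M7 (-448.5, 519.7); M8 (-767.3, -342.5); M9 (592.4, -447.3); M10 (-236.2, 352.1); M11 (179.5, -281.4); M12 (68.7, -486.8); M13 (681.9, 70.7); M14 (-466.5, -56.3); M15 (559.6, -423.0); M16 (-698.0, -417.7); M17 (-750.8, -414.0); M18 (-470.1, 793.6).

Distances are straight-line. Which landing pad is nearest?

M4

Distances from (-76.5, -61.5):
M4: 324.5 m
M5: 650.0 m
M6: 530.5 m
M7: 690.1 m
M8: 745.8 m
M9: 772.2 m
M10: 443.4 m
M11: 337.5 m
M12: 449.4 m
M13: 769.8 m
M14: 390.0 m
M15: 731.6 m
M16: 716.3 m
M17: 760.9 m
M18: 941.3 m
Minimum: M4 at 324.5 m.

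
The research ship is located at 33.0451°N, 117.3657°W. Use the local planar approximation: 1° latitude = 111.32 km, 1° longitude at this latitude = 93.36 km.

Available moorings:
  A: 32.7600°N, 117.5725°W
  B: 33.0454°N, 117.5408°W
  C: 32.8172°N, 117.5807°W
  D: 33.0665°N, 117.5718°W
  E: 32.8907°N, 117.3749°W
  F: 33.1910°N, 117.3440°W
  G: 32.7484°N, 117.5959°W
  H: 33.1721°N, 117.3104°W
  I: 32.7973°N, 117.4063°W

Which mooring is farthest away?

Distances from 33.0451°N, 117.3657°W:
A: √((-0.2851·111.32)² + (-0.2068·93.36)²) = √(1007.258242 + 372.754380) = 37.1485 km
B: √((0.0003·111.32)² + (-0.1751·93.36)²) = √(0.001115 + 267.235394) = 16.3474 km
C: √((-0.2279·111.32)² + (-0.2150·93.36)²) = √(643.628173 + 402.901242) = 32.3501 km
D: √((0.0214·111.32)² + (-0.2061·93.36)²) = √(5.675106 + 370.235168) = 19.3884 km
E: √((-0.1544·111.32)² + (-0.0092·93.36)²) = √(295.420744 + 0.737730) = 17.2093 km
F: √((0.1459·111.32)² + (0.0217·93.36)²) = √(263.789181 + 4.104319) = 16.3675 km
G: √((-0.2967·111.32)² + (-0.2302·93.36)²) = √(1090.891324 + 461.883369) = 39.4053 km
H: √((0.1270·111.32)² + (0.0553·93.36)²) = √(199.872865 + 26.654586) = 15.0508 km
I: √((-0.2478·111.32)² + (-0.0406·93.36)²) = √(760.937521 + 14.367253) = 27.8443 km
Maximum: G at 39.4053 km.

G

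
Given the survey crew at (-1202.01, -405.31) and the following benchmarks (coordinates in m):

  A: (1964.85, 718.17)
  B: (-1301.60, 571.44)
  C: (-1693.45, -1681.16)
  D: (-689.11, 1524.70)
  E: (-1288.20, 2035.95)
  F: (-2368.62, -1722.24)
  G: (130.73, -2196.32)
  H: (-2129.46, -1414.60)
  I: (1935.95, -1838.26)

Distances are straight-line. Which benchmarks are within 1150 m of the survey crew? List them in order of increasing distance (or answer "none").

Distances from (-1202.01, -405.31):
A: √((3166.86)² + (1123.48)²) = √(10029002.2596 + 1262207.3104) = 3360.24 m
B: √((-99.59)² + (976.75)²) = √(9918.1681 + 954040.5625) = 981.81 m
C: √((-491.44)² + (-1275.85)²) = √(241513.2736 + 1627793.2225) = 1367.23 m
D: √((512.90)² + (1930.01)²) = √(263066.4100 + 3724938.6001) = 1997.00 m
E: √((-86.19)² + (2441.26)²) = √(7428.7161 + 5959750.3876) = 2442.78 m
F: √((-1166.61)² + (-1316.93)²) = √(1360978.8921 + 1734304.6249) = 1759.34 m
G: √((1332.74)² + (-1791.01)²) = √(1776195.9076 + 3207716.8201) = 2232.47 m
H: √((-927.45)² + (-1009.29)²) = √(860163.5025 + 1018666.3041) = 1370.70 m
I: √((3137.96)² + (-1432.95)²) = √(9846792.9616 + 2053345.7025) = 3449.66 m
Threshold 1150 m: B (981.81 m) is within range.

B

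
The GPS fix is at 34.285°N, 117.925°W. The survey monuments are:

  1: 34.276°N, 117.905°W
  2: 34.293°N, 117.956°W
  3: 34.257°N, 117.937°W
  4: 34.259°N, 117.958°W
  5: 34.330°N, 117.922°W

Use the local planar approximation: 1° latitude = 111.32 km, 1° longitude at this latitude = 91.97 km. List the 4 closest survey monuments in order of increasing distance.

Distances from 34.285°N, 117.925°W:
1: √((-0.009·111.32)² + (0.020·91.97)²) = √(1.00376 + 3.38339) = 2.095 km
2: √((0.008·111.32)² + (-0.031·91.97)²) = √(0.79310 + 8.12860) = 2.987 km
3: √((-0.028·111.32)² + (-0.012·91.97)²) = √(9.71544 + 1.21802) = 3.307 km
4: √((-0.026·111.32)² + (-0.033·91.97)²) = √(8.37709 + 9.21129) = 4.194 km
5: √((0.045·111.32)² + (0.003·91.97)²) = √(25.09409 + 0.07613) = 5.017 km
Sorted: 1 (2.095 km) < 2 (2.987 km) < 3 (3.307 km) < 4 (4.194 km) < 5 (5.017 km)

1, 2, 3, 4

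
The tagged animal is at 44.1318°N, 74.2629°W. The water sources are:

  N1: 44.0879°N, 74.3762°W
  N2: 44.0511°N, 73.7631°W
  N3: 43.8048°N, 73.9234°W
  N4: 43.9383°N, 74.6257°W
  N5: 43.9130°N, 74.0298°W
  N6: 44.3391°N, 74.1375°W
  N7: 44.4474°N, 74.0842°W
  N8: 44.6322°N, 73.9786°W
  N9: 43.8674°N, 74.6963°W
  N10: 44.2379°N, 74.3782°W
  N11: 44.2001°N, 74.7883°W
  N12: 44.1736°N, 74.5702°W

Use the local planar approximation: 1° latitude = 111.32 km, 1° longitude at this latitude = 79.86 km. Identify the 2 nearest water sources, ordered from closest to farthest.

N1, N10

Distances from 44.1318°N, 74.2629°W:
N1: √((-0.0439·111.32)² + (-0.1133·79.86)²) = √(23.882261 + 81.868801) = 10.2835 km
N2: √((-0.0807·111.32)² + (0.4998·79.86)²) = √(80.703703 + 1593.129631) = 40.9125 km
N3: √((-0.3270·111.32)² + (0.3395·79.86)²) = √(1325.079395 + 735.086030) = 45.3890 km
N4: √((-0.1935·111.32)² + (-0.3628·79.86)²) = √(463.989694 + 839.446782) = 36.1031 km
N5: √((-0.2188·111.32)² + (0.2331·79.86)²) = √(593.254486 + 346.531851) = 30.6559 km
N6: √((0.2073·111.32)² + (0.1254·79.86)²) = √(532.531129 + 100.289089) = 25.1559 km
N7: √((0.3156·111.32)² + (0.1787·79.86)²) = √(1234.299021 + 203.660927) = 37.9204 km
N8: √((0.5004·111.32)² + (0.2843·79.86)²) = √(3102.994440 + 515.480607) = 60.1538 km
N9: √((-0.2644·111.32)² + (-0.4334·79.86)²) = √(866.301960 + 1197.943749) = 45.4340 km
N10: √((0.1061·111.32)² + (-0.1153·79.86)²) = √(139.500949 + 84.784649) = 14.9762 km
N11: √((0.0683·111.32)² + (-0.5254·79.86)²) = √(57.807981 + 1760.511023) = 42.6418 km
N12: √((0.0418·111.32)² + (-0.3073·79.86)²) = √(21.652047 + 602.259601) = 24.9782 km
Sorted: N1 (10.2835 km) < N10 (14.9762 km) < N12 (24.9782 km) < N6 (25.1559 km) < …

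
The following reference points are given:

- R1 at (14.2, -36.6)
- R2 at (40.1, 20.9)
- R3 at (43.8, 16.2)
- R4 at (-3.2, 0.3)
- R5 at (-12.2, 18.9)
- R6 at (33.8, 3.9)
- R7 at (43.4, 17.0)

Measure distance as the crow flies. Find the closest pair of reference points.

Pairwise distances:
R3–R7: 0.9
R2–R7: 5.1
R2–R3: 6.0
R3–R6: 15.9
R6–R7: 16.2
R2–R6: 18.1
R4–R5: 20.7
R4–R6: 37.2
R1–R4: 40.8
R1–R6: 45.0
R2–R4: 48.0
R5–R6: 48.4
R4–R7: 49.5
R3–R4: 49.6
R2–R5: 52.3
R5–R7: 55.6
R3–R5: 56.1
R1–R3: 60.5
R1–R7: 61.0
R1–R5: 61.5
R1–R2: 63.1
Closest pair: R3–R7 at 0.9.

R3 and R7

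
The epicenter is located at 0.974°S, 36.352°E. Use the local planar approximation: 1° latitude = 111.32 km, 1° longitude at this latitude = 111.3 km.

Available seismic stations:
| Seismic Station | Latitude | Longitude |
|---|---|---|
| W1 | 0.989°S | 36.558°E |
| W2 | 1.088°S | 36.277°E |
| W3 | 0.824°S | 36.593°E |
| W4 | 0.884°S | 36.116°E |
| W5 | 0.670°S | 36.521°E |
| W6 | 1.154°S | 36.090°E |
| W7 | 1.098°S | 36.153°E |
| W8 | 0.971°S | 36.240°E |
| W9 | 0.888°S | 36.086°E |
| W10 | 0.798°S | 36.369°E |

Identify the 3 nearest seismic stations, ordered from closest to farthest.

Distances from 0.974°S, 36.352°E:
W1: √((-0.015·111.32)² + (0.206·111.3)²) = √(2.78823 + 525.68401) = 22.989 km
W2: √((-0.114·111.32)² + (-0.075·111.3)²) = √(161.04828 + 69.68076) = 15.190 km
W3: √((0.150·111.32)² + (0.241·111.3)²) = √(278.82320 + 719.48942) = 31.596 km
W4: √((0.090·111.32)² + (-0.236·111.3)²) = √(100.37635 + 689.94478) = 28.113 km
W5: √((0.304·111.32)² + (0.169·111.3)²) = √(1145.23223 + 353.80481) = 38.717 km
W6: √((-0.180·111.32)² + (-0.262·111.3)²) = √(401.50541 + 850.34059) = 35.381 km
W7: √((-0.124·111.32)² + (-0.199·111.3)²) = √(190.54158 + 490.56491) = 26.098 km
W8: √((0.003·111.32)² + (-0.112·111.3)²) = √(0.11153 + 155.39118) = 12.470 km
W9: √((0.086·111.32)² + (-0.266·111.3)²) = √(91.65229 + 876.50339) = 31.115 km
W10: √((0.176·111.32)² + (0.017·111.3)²) = √(383.85900 + 3.58004) = 19.683 km
Sorted: W8 (12.470 km) < W2 (15.190 km) < W10 (19.683 km) < W1 (22.989 km) < W7 (26.098 km) < …

W8, W2, W10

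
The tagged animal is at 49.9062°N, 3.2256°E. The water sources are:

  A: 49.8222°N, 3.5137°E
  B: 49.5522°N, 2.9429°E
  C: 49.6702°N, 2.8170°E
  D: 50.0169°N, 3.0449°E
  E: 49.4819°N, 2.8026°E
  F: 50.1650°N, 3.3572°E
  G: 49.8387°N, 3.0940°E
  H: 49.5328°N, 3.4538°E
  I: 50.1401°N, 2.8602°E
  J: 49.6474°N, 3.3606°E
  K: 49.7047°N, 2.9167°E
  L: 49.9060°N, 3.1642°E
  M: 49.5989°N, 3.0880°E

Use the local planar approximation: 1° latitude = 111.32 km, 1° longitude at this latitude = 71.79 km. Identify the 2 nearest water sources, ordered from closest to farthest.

L, G

Distances from 49.9062°N, 3.2256°E:
A: 22.6983 km
B: 44.3263 km
C: 39.3782 km
D: 17.8926 km
E: 56.1527 km
F: 30.3191 km
G: 12.0714 km
H: 44.6788 km
I: 36.9606 km
J: 30.3961 km
K: 31.5424 km
L: 4.4080 km
M: 35.6063 km
Sorted: L (4.4080 km) < G (12.0714 km) < D (17.8926 km) < A (22.6983 km) < …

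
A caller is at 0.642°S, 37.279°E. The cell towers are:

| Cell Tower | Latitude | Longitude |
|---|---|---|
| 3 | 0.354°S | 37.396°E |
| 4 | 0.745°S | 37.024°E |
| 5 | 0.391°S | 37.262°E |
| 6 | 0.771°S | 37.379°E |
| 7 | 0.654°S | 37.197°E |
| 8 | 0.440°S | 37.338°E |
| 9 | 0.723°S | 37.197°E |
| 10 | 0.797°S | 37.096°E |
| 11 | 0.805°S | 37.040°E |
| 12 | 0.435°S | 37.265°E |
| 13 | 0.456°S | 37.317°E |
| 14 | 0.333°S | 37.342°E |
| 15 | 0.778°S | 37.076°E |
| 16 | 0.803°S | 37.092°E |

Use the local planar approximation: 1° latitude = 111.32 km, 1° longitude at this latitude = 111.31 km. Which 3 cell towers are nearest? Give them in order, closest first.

7, 9, 6

Distances from 0.642°S, 37.279°E:
3: 34.604 km
4: 30.612 km
5: 28.005 km
6: 18.169 km
7: 9.225 km
8: 23.426 km
9: 12.830 km
10: 26.695 km
11: 32.202 km
12: 23.096 km
13: 21.133 km
14: 35.105 km
15: 27.199 km
16: 27.468 km
Sorted: 7 (9.225 km) < 9 (12.830 km) < 6 (18.169 km) < 13 (21.133 km) < 12 (23.096 km) < …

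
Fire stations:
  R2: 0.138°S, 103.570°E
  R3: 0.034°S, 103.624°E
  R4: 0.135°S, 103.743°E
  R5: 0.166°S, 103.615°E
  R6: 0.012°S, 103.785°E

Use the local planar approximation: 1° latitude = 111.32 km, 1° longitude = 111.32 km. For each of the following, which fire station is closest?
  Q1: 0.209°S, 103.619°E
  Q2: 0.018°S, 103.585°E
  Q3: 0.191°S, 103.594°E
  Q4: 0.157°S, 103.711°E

Q1 at 0.209°S, 103.619°E:
  R2: 9.603 km
  R3: 19.489 km
  R4: 16.075 km
  R5: 4.807 km
  R6: 28.678 km
  → nearest: R5 (4.807 km)
Q2 at 0.018°S, 103.585°E:
  R2: 13.462 km
  R3: 4.693 km
  R4: 21.886 km
  R5: 16.810 km
  R6: 22.274 km
  → nearest: R3 (4.693 km)
Q3 at 0.191°S, 103.594°E:
  R2: 6.477 km
  R3: 17.793 km
  R4: 17.719 km
  R5: 3.635 km
  R6: 29.140 km
  → nearest: R5 (3.635 km)
Q4 at 0.157°S, 103.711°E:
  R2: 15.838 km
  R3: 16.771 km
  R4: 4.323 km
  R5: 10.734 km
  R6: 18.122 km
  → nearest: R4 (4.323 km)

Q1→R5; Q2→R3; Q3→R5; Q4→R4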